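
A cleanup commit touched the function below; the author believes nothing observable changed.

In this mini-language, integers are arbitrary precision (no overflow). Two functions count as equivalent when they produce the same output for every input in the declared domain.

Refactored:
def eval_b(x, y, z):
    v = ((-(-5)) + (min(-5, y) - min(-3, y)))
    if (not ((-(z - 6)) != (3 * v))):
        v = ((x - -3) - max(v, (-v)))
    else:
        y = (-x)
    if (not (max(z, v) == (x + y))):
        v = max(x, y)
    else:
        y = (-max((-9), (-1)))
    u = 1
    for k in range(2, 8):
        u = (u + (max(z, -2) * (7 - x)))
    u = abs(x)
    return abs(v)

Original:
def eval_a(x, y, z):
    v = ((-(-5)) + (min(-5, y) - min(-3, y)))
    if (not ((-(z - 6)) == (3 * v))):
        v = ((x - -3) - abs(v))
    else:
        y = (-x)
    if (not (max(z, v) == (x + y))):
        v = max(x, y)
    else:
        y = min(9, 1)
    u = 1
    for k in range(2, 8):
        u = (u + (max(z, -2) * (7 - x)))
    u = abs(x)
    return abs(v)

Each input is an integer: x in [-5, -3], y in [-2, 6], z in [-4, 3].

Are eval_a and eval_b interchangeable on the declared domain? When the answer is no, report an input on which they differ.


The rewrite breaks on x=-5, y=-2, z=-4, where the results are 2 and 5.
eval_a: v = 3; (not ((-(z - 6)) == (3 * v))) -> true; v = -5; (not (max(z, v) == (x + y))) -> true; v = -2; u = 1; [k=2]; u = -23; [k=3]; u = -47; [k=4]; u = -71; [k=5]; u = -95; [k=6]; u = -119; [k=7]; u = -143; u = 5; return 2
eval_b: v = 3; (not ((-(z - 6)) != (3 * v))) -> false; y = 5; (not (max(z, v) == (x + y))) -> true; v = 5; u = 1; [k=2]; u = -23; [k=3]; u = -47; [k=4]; u = -71; [k=5]; u = -95; [k=6]; u = -119; [k=7]; u = -143; u = 5; return 5
verdict: not equivalent; witness: x=-5, y=-2, z=-4


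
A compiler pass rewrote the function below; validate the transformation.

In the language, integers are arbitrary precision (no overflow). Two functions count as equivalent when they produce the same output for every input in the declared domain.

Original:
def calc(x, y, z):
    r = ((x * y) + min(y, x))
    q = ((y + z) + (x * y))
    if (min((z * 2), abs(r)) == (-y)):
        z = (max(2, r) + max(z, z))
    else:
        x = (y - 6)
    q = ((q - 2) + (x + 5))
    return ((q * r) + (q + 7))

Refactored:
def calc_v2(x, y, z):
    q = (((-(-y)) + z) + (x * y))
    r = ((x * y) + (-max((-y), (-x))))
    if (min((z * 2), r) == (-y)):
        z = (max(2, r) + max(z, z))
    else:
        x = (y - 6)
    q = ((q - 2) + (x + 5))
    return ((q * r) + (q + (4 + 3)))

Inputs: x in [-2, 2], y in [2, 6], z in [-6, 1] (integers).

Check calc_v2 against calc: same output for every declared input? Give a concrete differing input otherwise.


On input x=-2, y=2, z=-1, calc returns 17 while calc_v2 returns 27.
verdict: not equivalent; witness: x=-2, y=2, z=-1


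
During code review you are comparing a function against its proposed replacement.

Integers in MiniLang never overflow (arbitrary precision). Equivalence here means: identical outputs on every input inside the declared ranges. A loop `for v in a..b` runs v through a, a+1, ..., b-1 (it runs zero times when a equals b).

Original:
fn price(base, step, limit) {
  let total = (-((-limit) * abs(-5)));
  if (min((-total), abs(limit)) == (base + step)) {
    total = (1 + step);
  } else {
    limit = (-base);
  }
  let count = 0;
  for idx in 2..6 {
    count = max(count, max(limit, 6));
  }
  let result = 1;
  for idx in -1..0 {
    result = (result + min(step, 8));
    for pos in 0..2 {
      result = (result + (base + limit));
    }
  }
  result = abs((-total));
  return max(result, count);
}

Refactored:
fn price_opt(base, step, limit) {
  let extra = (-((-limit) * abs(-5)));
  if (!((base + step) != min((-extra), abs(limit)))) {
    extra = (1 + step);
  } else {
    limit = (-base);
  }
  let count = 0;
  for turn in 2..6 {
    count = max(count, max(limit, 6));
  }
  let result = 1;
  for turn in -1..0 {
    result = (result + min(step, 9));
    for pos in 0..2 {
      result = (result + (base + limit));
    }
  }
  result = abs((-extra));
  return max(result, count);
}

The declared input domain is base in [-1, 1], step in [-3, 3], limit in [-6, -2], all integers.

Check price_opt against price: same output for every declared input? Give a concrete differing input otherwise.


Although `8` became `9`, no input in the stated domain can expose it; all 105 inputs agree.
verdict: equivalent


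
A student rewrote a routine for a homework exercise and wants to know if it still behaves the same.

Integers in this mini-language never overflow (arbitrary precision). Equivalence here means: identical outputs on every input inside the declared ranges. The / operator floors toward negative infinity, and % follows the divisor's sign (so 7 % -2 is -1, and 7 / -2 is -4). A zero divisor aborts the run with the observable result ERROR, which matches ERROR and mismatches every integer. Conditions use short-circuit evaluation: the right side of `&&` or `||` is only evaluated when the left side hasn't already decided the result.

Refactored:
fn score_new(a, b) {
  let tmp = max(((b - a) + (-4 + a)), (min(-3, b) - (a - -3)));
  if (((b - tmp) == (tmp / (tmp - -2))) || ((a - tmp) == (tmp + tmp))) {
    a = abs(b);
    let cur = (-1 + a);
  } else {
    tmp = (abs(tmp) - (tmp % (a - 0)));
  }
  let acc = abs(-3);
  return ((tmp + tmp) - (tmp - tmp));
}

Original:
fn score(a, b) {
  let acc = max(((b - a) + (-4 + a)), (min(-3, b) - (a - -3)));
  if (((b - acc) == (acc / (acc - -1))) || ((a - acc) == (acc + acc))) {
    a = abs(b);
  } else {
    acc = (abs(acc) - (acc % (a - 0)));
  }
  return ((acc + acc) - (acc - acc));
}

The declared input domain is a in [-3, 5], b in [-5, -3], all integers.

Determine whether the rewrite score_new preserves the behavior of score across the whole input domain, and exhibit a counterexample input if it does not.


The rewrite breaks on a=-2, b=-3, where the results are -8 and 8.
score: acc = -4; (((b - acc) == (acc / (acc - -1))) || ((a - acc) == (acc + acc))) -> true; a = 3; return -8
score_new: tmp = -4; (((b - tmp) == (tmp / (tmp - -2))) || ((a - tmp) == (tmp + tmp))) -> false; tmp = 4; acc = 3; return 8
verdict: not equivalent; witness: a=-2, b=-3


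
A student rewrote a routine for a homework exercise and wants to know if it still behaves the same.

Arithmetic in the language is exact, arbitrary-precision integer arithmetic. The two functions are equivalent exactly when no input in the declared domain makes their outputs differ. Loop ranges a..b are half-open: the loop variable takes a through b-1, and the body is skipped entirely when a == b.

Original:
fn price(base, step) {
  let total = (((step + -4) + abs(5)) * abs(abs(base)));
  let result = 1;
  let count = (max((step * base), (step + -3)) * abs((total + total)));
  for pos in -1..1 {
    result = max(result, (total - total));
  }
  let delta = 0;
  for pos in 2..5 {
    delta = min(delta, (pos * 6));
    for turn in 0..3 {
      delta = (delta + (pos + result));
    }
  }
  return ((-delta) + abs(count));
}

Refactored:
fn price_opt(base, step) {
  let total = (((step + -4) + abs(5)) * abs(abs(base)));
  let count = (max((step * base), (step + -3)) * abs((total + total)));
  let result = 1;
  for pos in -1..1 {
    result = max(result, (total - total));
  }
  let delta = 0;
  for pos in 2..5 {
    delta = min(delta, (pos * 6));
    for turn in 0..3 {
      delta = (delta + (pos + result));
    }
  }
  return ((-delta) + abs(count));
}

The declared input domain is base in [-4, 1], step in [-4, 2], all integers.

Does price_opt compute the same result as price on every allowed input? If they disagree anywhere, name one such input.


Behavior is preserved: although same computation, different form, the outputs never diverge.
One worked example (base=-4, step=1) — price: total := 8 | result := 1 | count := -32 | iter pos=-1: | result := 1 | iter pos=0: | result := 1 | delta := 0 | iter pos=2: | delta := 0 | iter turn=0: | delta := 3 | iter turn=1: | delta := 6 | iter turn=2: | delta := 9 | iter pos=3: | delta := 9 | iter turn=0: | delta := 13 | iter turn=1: | delta := 17 | iter turn=2: | delta := 21 | iter pos=4: | delta := 21 | iter turn=0: | delta := 26 | iter turn=1: | delta := 31 | iter turn=2: | delta := 36 | result -4; price_opt: total := 8 | count := -32 | result := 1 | iter pos=-1: | result := 1 | iter pos=0: | result := 1 | delta := 0 | iter pos=2: | delta := 0 | iter turn=0: | delta := 3 | iter turn=1: | delta := 6 | iter turn=2: | delta := 9 | iter pos=3: | delta := 9 | iter turn=0: | delta := 13 | iter turn=1: | delta := 17 | iter turn=2: | delta := 21 | iter pos=4: | delta := 21 | iter turn=0: | delta := 26 | iter turn=1: | delta := 31 | iter turn=2: | delta := 36 | result -4; agreement on -4.
Across all 42 domain points the two functions coincide.
verdict: equivalent


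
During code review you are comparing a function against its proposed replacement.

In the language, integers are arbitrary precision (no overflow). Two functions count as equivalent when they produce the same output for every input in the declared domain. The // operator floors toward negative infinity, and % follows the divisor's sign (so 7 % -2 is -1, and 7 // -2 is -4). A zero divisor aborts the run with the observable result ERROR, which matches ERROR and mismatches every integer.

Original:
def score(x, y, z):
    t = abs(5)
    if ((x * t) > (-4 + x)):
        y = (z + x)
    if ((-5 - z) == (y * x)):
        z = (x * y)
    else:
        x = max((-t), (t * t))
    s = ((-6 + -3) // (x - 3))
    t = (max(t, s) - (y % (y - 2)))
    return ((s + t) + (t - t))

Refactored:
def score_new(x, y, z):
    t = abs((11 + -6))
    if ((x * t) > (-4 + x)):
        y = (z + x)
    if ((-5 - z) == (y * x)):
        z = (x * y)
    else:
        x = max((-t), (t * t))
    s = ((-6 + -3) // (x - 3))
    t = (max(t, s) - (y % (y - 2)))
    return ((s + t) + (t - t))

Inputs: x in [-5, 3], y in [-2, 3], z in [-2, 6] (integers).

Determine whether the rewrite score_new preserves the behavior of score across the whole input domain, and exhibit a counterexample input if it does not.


Behavior is preserved: although arithmetic usage differs, and constant usage differs, the outputs never diverge.
One worked example (x=2, y=2, z=2) — score: t = 5; ((x * t) > (-4 + x)) -> true; y = 4; ((-5 - z) == (y * x)) -> false; x = 25; s = -1; t = 5; return 4; score_new: t = 5; ((x * t) > (-4 + x)) -> true; y = 4; ((-5 - z) == (y * x)) -> false; x = 25; s = -1; t = 5; return 4; agreement on 4.
Every one of the 486 inputs gives matching results.
verdict: equivalent


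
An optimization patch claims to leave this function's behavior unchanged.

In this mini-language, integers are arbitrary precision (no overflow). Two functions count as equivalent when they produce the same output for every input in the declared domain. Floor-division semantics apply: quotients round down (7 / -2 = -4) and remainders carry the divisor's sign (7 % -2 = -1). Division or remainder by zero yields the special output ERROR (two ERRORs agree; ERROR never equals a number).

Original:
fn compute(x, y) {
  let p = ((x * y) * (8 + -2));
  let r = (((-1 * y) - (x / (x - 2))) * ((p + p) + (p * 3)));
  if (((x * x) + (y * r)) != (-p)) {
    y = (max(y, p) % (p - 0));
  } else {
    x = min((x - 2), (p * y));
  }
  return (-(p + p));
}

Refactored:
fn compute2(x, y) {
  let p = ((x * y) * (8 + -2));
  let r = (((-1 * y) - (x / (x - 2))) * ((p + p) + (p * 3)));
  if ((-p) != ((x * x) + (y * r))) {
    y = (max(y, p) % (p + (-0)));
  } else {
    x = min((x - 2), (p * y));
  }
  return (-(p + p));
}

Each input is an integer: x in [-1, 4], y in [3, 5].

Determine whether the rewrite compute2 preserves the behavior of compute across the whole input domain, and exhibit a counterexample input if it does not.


The two versions differ — the changes include arithmetic usage differs.
Spot check at x=1, y=3 — compute: p = 18; r = -180; (((x * x) + (y * r)) != (-p)) -> true; y = 0; return -36. compute2: p = 18; r = -180; ((-p) != ((x * x) + (y * r))) -> true; y = 0; return -36. Both give -36.
Every one of the 18 inputs gives matching results.
verdict: equivalent


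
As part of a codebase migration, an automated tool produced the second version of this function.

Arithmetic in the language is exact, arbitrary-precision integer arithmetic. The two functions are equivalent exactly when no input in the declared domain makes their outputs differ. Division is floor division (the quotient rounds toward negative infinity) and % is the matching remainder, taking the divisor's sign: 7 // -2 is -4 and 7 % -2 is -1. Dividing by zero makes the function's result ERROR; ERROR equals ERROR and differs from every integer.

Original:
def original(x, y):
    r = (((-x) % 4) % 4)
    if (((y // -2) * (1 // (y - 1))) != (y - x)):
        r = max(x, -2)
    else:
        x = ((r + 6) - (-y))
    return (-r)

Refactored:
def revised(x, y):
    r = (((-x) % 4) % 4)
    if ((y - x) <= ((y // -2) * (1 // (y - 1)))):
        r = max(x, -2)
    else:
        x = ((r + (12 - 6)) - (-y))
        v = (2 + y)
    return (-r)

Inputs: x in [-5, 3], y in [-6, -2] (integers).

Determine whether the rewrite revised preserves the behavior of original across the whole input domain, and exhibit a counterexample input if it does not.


The rewrite breaks on x=-5, y=-6, where the results are 2 and -1.
original: r becomes 1; next (((y // -2) * (1 // (y - 1))) != (y - x)) evaluates to true; next r becomes -2; next final value 2
revised: r becomes 1; next ((y - x) <= ((y // -2) * (1 // (y - 1)))) evaluates to false; next x becomes 1; next v becomes -4; next final value -1
verdict: not equivalent; witness: x=-5, y=-6


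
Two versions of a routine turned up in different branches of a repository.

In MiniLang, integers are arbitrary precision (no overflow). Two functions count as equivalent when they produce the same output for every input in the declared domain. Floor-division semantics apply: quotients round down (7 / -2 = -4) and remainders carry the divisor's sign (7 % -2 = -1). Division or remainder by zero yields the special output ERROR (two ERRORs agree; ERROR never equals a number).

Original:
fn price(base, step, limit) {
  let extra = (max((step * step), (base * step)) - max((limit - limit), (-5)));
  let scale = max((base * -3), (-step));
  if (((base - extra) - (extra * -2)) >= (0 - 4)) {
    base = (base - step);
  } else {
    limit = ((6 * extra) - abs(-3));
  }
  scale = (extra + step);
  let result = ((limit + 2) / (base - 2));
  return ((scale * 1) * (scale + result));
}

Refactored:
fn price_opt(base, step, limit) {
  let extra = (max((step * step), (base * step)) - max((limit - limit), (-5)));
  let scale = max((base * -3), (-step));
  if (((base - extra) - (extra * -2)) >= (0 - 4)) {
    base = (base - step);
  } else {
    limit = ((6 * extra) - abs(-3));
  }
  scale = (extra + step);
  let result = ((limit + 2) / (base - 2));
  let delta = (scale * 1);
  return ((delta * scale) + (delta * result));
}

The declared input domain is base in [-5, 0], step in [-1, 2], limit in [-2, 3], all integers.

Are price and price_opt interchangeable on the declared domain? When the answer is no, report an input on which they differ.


This is a faithful refactor — arithmetic usage differs, plus local variable names differ, plus statement counts differ, but the computed results match everywhere.
One worked example (base=-3, step=-1, limit=2) — price: extra becomes 3; next scale becomes 9; next (((base - extra) - (extra * -2)) >= (0 - 4)) evaluates to true; next base becomes -2; next scale becomes 2; next result becomes -1; next final value 2; price_opt: extra becomes 3; next scale becomes 9; next (((base - extra) - (extra * -2)) >= (0 - 4)) evaluates to true; next base becomes -2; next scale becomes 2; next result becomes -1; next delta becomes 2; next final value 2; agreement on 2.
Checked all 144 inputs in the declared domain: the outputs agree on every one.
verdict: equivalent


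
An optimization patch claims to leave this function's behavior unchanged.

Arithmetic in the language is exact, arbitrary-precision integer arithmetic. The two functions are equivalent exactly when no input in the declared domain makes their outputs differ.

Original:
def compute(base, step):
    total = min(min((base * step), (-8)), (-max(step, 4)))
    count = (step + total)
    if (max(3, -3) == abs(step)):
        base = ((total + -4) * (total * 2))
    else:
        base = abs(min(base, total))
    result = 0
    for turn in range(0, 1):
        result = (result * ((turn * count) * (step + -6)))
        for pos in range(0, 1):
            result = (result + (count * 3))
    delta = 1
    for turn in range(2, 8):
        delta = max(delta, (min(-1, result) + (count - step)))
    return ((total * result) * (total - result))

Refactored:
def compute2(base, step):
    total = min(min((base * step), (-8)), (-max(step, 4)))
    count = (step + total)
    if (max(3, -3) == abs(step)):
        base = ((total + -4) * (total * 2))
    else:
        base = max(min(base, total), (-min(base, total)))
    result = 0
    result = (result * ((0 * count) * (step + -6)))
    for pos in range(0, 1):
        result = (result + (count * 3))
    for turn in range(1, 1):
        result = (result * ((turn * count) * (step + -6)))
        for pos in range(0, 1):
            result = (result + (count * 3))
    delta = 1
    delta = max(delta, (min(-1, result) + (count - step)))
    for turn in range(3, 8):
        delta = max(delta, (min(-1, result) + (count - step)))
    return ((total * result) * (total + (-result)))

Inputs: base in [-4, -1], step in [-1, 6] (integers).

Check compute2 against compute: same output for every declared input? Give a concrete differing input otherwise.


Side by side, the visible changes include: arithmetic usage differs; and constant usage differs; and loop structure differs; and statement counts differ; and min/max/abs usage differs.
Spot check at base=-4, step=5 — compute: total := -20 | count := -15 | (max(3, -3) == abs(step)): false | base := 20 | result := 0 | iter turn=0: | result := 0 | iter pos=0: | result := -45 | delta := 1 | iter turn=2: | delta := 1 | iter turn=3: | delta := 1 | iter turn=4: | delta := 1 | iter turn=5: | delta := 1 | iter turn=6: | delta := 1 | iter turn=7: | delta := 1 | result 22500. compute2: total := -20 | count := -15 | (max(3, -3) == abs(step)): false | base := 20 | result := 0 | result := 0 | iter pos=0: | result := -45 | loop over turn: empty range | delta := 1 | delta := 1 | iter turn=3: | delta := 1 | iter turn=4: | delta := 1 | iter turn=5: | delta := 1 | iter turn=6: | delta := 1 | iter turn=7: | delta := 1 | result 22500. Both give 22500.
Sweeping the whole domain (32 inputs) finds no disagreement.
verdict: equivalent


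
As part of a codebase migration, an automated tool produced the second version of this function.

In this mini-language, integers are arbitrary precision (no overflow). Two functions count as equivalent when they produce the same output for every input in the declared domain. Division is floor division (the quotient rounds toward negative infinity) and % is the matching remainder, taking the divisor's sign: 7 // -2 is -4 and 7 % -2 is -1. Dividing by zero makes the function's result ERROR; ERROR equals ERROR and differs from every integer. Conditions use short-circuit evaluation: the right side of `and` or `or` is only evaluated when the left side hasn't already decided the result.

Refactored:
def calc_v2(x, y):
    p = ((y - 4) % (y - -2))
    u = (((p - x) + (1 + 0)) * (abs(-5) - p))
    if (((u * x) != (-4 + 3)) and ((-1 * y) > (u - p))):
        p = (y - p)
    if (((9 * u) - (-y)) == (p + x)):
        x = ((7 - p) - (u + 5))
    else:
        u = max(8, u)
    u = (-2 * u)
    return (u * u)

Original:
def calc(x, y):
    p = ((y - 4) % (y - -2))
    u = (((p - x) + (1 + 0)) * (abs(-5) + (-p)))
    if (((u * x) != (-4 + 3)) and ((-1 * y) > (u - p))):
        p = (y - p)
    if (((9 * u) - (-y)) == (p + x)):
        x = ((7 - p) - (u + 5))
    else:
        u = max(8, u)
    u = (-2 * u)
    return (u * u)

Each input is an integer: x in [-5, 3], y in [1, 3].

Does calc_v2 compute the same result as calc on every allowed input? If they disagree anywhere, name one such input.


Equivalent — the differences include arithmetic usage differs, yet no declared input distinguishes the two.
As a probe, take x=-1, y=3: calc runs p=4, then u=6, then (((u * x) != (-4 + 3)) and ((-1 * y) > (u - p))) is false, then (((9 * u) - (-y)) == (p + x)) is false, then u=8, then u=-16, then returns 256; calc_v2 runs p=4, then u=6, then (((u * x) != (-4 + 3)) and ((-1 * y) > (u - p))) is false, then (((9 * u) - (-y)) == (p + x)) is false, then u=8, then u=-16, then returns 256; both end at 256.
Checked all 27 inputs in the declared domain: the outputs agree on every one.
verdict: equivalent


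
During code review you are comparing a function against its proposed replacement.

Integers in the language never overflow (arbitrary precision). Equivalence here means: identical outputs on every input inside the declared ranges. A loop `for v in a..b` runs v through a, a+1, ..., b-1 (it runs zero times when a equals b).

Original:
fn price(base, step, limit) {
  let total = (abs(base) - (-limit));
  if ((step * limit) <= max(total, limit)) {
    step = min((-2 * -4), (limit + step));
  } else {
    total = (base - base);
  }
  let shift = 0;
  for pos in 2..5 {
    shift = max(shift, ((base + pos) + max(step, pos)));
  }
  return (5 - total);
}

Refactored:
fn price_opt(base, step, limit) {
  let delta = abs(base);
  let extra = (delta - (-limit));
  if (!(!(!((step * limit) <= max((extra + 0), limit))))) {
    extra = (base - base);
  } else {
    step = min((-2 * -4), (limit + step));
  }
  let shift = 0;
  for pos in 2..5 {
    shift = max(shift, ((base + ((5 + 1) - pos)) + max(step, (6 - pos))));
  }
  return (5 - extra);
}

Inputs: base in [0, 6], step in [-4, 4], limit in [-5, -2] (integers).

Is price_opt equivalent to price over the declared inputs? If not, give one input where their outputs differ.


This is a faithful refactor — local variable names differ, and arithmetic usage differs, and statement counts differ, and constant usage differs, and boolean connective usage differs, but the computed results match everywhere.
One worked example (base=4, step=-2, limit=-4) — price: total := 0 | ((step * limit) <= max(total, limit)): false | total := 0 | shift := 0 | iter pos=2: | shift := 8 | iter pos=3: | shift := 10 | iter pos=4: | shift := 12 | result 5; price_opt: delta := 4 | extra := 0 | (!(!(!((step * limit) <= max((extra + 0), limit))))): true | extra := 0 | shift := 0 | iter pos=2: | shift := 12 | iter pos=3: | shift := 12 | iter pos=4: | shift := 12 | result 5; agreement on 5.
Sweeping the whole domain (252 inputs) finds no disagreement.
verdict: equivalent


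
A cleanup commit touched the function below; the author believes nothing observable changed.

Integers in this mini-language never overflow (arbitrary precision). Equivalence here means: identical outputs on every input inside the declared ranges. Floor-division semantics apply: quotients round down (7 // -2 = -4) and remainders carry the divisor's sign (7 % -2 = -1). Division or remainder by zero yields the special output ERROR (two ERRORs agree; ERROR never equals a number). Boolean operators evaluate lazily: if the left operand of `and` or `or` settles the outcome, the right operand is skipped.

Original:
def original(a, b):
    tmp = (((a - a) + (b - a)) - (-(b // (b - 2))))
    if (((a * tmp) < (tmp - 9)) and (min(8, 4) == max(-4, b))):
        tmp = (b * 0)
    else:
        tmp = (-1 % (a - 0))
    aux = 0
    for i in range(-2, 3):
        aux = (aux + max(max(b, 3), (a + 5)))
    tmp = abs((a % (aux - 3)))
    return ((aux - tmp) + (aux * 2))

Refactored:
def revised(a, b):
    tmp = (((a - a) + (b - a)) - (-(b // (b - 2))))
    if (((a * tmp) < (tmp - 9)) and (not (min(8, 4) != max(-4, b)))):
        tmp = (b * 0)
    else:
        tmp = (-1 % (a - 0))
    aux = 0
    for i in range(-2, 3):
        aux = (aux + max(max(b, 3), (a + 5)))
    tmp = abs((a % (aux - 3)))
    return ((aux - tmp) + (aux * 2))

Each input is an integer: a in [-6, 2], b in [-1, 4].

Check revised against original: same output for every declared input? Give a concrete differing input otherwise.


Reading the diff, among the changes: boolean connective usage differs; and comparison usage differs.
Tracing a=-6, b=1: original: tmp := 6 | (((a * tmp) < (tmp - 9)) and (min(8, 4) == max(-4, b))): false | tmp := -1 | aux := 0 | iter i=-2: | aux := 3 | iter i=-1: | aux := 6 | iter i=0: | aux := 9 | iter i=1: | aux := 12 | iter i=2: | aux := 15 | tmp := 6 | result 39 | revised: tmp := 6 | (((a * tmp) < (tmp - 9)) and (not (min(8, 4) != max(-4, b)))): false | tmp := -1 | aux := 0 | iter i=-2: | aux := 3 | iter i=-1: | aux := 6 | iter i=0: | aux := 9 | iter i=1: | aux := 12 | iter i=2: | aux := 15 | tmp := 6 | result 39 — matching result 39.
Checked all 54 inputs in the declared domain: the outputs agree on every one.
verdict: equivalent


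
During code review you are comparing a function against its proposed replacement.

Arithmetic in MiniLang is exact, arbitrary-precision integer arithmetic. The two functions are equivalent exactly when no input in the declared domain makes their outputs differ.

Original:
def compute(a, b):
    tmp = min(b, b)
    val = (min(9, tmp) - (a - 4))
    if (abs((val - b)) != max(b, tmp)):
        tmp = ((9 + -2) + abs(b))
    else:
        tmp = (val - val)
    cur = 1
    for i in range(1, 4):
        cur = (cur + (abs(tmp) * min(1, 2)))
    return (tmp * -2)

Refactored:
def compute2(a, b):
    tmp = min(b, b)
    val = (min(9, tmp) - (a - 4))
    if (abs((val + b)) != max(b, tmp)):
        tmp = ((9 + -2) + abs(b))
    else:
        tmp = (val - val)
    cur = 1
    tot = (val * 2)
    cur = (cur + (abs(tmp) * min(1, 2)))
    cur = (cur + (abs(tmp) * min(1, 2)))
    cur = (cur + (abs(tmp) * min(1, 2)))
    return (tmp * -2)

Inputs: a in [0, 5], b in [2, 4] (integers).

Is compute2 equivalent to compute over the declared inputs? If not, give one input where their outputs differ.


Try a=0, b=4.
compute: tmp becomes 4; next val becomes 8; next (abs((val - b)) != max(b, tmp)) evaluates to false; next tmp becomes 0; next cur becomes 1; next at i=1:; next cur becomes 1; next at i=2:; next cur becomes 1; next at i=3:; next cur becomes 1; next final value 0
compute2: tmp becomes 4; next val becomes 8; next (abs((val + b)) != max(b, tmp)) evaluates to true; next tmp becomes 11; next cur becomes 1; next tot becomes 16; next cur becomes 12; next cur becomes 23; next cur becomes 34; next final value -22
0 vs -22 — the two versions disagree here.
verdict: not equivalent; witness: a=0, b=4


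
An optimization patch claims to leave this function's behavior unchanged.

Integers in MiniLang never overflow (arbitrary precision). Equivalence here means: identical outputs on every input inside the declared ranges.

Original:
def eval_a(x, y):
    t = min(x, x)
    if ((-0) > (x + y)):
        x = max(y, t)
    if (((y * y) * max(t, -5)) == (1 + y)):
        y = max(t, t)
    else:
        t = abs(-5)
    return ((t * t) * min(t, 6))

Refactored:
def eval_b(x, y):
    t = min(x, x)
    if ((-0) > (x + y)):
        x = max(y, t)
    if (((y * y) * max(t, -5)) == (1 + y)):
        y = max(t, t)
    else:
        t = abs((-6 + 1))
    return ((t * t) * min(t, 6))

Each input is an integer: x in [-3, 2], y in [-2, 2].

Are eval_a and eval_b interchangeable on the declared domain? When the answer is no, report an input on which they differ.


Although arithmetic usage differs, plus constant usage differs, 30/30 inputs agree.
verdict: equivalent


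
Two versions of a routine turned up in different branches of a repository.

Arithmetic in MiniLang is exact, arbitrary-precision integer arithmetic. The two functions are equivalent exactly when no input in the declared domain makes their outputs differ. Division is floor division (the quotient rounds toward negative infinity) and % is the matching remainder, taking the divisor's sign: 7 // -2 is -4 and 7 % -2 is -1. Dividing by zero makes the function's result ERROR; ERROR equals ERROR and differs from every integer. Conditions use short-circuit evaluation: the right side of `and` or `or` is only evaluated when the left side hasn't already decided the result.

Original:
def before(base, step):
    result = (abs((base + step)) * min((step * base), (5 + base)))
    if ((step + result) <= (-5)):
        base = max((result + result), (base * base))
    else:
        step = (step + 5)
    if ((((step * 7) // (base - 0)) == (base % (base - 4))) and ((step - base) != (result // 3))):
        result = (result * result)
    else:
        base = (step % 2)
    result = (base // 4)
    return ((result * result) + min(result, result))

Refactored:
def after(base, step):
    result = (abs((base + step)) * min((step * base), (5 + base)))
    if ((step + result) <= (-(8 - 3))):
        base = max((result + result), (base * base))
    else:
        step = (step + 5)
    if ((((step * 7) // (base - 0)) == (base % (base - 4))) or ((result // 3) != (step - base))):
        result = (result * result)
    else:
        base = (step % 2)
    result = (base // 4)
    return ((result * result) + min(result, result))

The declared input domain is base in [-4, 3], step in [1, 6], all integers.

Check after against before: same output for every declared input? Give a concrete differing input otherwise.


Take base=-4, step=1.
before: result = -12; ((step + result) <= (-5)) -> true; base = 16; ((((step * 7) // (base - 0)) == (base % (base - 4))) and ((step - base) != (result // 3))) -> false; base = 1; result = 0; return 0
after: result = -12; ((step + result) <= (-(8 - 3))) -> true; base = 16; ((((step * 7) // (base - 0)) == (base % (base - 4))) or ((result // 3) != (step - base))) -> true; result = 144; result = 4; return 20
0 against 20: the behavior changed.
verdict: not equivalent; witness: base=-4, step=1


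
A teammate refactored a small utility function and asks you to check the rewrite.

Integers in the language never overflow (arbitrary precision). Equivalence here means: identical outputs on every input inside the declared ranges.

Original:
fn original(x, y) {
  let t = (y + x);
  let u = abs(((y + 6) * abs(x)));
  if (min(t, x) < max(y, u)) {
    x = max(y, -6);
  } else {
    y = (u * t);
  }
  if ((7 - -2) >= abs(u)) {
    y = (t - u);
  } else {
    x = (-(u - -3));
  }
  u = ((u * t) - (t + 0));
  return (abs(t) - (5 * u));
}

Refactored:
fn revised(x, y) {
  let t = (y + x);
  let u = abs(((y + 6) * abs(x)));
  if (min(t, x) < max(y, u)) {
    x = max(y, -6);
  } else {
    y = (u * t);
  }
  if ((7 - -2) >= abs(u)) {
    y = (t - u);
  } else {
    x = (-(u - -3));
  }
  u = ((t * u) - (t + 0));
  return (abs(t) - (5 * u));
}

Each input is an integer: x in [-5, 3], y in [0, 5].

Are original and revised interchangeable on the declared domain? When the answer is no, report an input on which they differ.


Changes here: same computation, different form; the full 54-point sweep finds no disagreement.
verdict: equivalent


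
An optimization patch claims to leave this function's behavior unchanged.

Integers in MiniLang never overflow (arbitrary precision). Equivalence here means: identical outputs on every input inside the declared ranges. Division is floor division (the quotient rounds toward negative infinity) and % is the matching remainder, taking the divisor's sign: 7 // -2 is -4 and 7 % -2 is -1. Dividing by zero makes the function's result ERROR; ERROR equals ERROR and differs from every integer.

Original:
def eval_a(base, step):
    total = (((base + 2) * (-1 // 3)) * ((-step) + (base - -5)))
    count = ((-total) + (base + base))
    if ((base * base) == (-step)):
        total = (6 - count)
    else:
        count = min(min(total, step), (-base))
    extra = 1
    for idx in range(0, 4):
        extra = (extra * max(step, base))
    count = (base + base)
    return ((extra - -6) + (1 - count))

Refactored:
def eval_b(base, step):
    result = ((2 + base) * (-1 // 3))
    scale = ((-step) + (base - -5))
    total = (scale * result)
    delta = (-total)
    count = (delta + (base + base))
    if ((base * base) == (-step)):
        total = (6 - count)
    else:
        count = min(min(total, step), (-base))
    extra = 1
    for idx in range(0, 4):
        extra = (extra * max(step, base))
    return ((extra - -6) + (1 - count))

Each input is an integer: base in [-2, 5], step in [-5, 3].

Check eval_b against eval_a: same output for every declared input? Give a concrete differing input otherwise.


Consider the input base=-2, step=-5.
eval_a: total = 0; count = -4; ((base * base) == (-step)) -> false; count = -5; extra = 1; [idx=0]; extra = -2; [idx=1]; extra = 4; [idx=2]; extra = -8; [idx=3]; extra = 16; count = -4; return 27
eval_b: result = 0; scale = 8; total = 0; delta = 0; count = -4; ((base * base) == (-step)) -> false; count = -5; extra = 1; [idx=0]; extra = -2; [idx=1]; extra = 4; [idx=2]; extra = -8; [idx=3]; extra = 16; return 28
27 vs 28 — the two versions disagree here.
verdict: not equivalent; witness: base=-2, step=-5


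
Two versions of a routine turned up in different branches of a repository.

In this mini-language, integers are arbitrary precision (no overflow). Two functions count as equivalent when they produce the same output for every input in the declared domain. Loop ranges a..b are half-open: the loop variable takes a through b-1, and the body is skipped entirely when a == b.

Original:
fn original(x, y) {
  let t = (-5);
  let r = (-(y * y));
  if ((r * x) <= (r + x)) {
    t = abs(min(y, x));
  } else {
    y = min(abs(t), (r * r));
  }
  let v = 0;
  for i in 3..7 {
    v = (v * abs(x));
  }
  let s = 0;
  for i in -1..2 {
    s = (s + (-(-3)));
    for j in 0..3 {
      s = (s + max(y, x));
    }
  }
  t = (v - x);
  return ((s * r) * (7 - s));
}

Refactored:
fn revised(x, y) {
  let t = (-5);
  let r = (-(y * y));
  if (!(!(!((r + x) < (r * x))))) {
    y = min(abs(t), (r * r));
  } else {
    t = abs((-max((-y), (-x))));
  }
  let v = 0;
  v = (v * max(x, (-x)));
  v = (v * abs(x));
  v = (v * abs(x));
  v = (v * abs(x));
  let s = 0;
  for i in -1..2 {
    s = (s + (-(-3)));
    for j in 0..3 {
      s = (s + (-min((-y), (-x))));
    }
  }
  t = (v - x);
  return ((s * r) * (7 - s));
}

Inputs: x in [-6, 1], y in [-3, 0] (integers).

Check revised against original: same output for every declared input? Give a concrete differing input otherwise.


x=-6, y=-3 yields 22842 from original but 4050 from revised.
verdict: not equivalent; witness: x=-6, y=-3


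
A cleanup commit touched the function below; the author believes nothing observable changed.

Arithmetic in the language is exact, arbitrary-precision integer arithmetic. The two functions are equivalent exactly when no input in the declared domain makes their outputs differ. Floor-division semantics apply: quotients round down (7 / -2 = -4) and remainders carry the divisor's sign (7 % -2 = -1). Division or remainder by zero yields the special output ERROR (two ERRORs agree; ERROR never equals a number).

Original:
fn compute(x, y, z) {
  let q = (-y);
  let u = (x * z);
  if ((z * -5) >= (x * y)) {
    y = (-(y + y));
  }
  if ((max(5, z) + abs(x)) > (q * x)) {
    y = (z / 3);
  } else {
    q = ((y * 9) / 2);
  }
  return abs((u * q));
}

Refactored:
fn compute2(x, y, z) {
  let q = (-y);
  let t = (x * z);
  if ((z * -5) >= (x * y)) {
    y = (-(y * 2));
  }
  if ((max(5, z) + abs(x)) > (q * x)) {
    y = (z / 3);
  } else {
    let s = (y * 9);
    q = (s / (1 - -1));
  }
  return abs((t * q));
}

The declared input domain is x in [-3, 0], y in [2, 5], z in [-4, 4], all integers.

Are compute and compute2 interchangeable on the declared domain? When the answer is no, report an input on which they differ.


Reading the diff, among the changes: constant usage differs, plus local variable names differ, plus arithmetic usage differs, plus statement counts differ.
Spot check at x=-2, y=4, z=-1 — compute: q := -4 | u := 2 | ((z * -5) >= (x * y)): true | y := -8 | ((max(5, z) + abs(x)) > (q * x)): false | q := -36 | result 72. compute2: q := -4 | t := 2 | ((z * -5) >= (x * y)): true | y := -8 | ((max(5, z) + abs(x)) > (q * x)): false | s := -72 | q := -36 | result 72. Both give 72.
An exhaustive pass over the 144 declared inputs shows identical outputs.
verdict: equivalent


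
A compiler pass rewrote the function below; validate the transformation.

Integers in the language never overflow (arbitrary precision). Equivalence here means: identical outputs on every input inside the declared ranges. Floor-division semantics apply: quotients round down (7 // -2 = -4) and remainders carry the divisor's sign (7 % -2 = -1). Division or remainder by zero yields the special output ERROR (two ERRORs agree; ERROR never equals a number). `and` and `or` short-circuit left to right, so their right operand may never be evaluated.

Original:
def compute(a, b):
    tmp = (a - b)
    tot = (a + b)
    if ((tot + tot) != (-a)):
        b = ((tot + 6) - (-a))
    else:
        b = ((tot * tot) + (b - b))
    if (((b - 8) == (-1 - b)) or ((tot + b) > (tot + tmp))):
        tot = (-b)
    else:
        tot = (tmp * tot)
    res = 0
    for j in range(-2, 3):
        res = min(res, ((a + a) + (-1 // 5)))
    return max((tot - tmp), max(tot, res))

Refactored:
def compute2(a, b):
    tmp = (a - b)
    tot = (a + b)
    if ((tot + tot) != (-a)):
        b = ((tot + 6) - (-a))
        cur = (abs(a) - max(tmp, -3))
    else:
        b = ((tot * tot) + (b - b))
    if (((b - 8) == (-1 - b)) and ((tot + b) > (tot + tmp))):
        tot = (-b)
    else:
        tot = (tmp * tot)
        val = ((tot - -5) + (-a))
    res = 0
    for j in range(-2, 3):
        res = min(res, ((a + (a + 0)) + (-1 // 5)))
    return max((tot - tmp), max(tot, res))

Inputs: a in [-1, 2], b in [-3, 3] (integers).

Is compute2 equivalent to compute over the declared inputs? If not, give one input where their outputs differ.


Try a=-1, b=-2.
compute: tmp := 1 | tot := -3 | ((tot + tot) != (-a)): true | b := 2 | (((b - 8) == (-1 - b)) or ((tot + b) > (tot + tmp))): true | tot := -2 | res := 0 | iter j=-2: | res := -3 | iter j=-1: | res := -3 | iter j=0: | res := -3 | iter j=1: | res := -3 | iter j=2: | res := -3 | result -2
compute2: tmp := 1 | tot := -3 | ((tot + tot) != (-a)): true | b := 2 | cur := 0 | (((b - 8) == (-1 - b)) and ((tot + b) > (tot + tmp))): false | tot := -3 | val := 3 | res := 0 | iter j=-2: | res := -3 | iter j=-1: | res := -3 | iter j=0: | res := -3 | iter j=1: | res := -3 | iter j=2: | res := -3 | result -3
-2 != -3, so the rewrite changes behavior.
verdict: not equivalent; witness: a=-1, b=-2


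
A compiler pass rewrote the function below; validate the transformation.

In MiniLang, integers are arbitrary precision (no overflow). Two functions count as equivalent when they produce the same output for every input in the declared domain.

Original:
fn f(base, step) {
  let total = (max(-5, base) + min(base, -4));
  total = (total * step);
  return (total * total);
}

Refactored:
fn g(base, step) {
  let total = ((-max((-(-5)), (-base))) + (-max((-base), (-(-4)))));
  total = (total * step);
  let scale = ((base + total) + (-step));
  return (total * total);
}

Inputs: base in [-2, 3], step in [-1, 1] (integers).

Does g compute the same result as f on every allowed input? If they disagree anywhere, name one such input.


base=-2, step=-1 yields 36 from f but 81 from g.
verdict: not equivalent; witness: base=-2, step=-1


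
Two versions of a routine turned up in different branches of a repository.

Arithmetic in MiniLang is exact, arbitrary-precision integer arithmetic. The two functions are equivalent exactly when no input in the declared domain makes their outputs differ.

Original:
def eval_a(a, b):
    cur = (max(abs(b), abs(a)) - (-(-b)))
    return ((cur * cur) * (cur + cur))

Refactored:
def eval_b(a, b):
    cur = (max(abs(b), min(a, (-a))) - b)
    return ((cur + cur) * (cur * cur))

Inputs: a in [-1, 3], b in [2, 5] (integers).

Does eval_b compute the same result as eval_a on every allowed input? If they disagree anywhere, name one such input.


On input a=3, b=2, eval_a returns 2 while eval_b returns 0.
verdict: not equivalent; witness: a=3, b=2
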